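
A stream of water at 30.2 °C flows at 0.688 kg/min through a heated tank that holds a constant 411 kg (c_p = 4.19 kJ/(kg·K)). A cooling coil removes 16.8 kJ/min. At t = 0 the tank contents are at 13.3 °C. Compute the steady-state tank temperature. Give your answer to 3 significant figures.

Unsteady energy balance on the tank contents: M c_p dT/dt = ṁ c_p (T_in − T) − 16.8.
At steady state dT/dt = 0 ⇒ T_ss = T_in − Q̇/(ṁ c_p) = 30.2 − 16.8/(0.688·4.19) = 24.372 °C.

24.4 °C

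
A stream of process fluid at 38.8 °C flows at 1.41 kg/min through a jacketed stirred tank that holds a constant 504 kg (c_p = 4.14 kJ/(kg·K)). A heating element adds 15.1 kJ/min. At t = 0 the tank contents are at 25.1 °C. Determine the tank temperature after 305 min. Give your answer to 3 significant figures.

First-law balance (no shaft work): M c_p dT/dt = ṁ c_p (T_in − T) + 15.1.
Rearrange: dT/dt = (T_ss − T)/τ with τ = M/ṁ = 357.45 min and T_ss = T_in + Q̇/(ṁ c_p) = 41.387 °C.
T approaches T_ss exponentially: T(t) = T_ss + (T₀ − T_ss) e^(−t/τ).
T(305) = 41.387 + (-16.287)·e^(−305/357.45) = 41.387 + (-16.287)·0.42602 = 34.448 °C.

34.4 °C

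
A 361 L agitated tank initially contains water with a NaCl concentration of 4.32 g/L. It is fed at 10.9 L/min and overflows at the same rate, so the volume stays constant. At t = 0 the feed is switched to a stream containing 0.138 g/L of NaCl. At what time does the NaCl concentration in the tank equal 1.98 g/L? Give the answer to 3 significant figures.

27.2 min

Species balance: V dC/dt = Q(C_in − C) ⇒ τ = V/Q = 33.119 min.
C(t) = C_in + (C₀ − C_in) e^(−t/τ). Set C = 1.98 and solve for t:
e^(−t/τ) = (C − C_in)/(C₀ − C_in) = (1.98 − 0.138)/(4.32 − 0.138) = 0.44046
t = −τ ln(…) = 33.119 × 0.81994 = 27.156 min.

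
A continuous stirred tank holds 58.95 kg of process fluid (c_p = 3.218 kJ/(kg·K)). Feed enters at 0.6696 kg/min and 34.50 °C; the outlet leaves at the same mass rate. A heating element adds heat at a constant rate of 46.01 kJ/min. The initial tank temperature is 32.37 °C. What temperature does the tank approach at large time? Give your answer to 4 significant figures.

Energy balance: M c_p dT/dt = ṁ c_p (T_in − T) + 46.01.
At steady state dT/dt = 0 ⇒ T_ss = T_in + Q̇/(ṁ c_p) = 34.50 + 46.01/(0.6696·3.218) = 55.8526 °C.

55.85 °C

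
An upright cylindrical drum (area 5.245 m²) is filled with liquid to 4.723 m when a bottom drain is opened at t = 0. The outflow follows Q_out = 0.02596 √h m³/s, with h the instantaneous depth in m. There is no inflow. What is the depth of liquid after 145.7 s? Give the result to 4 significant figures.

3.286 m

A dh/dt = −Q_out = −0.02596 √h.
This is separable: 2 d(√h)/dt = −0.02596/A, so √h = √h₀ − (0.02596/(2A)) t.
√h = √4.723 − 0.02596·145.7/(2·5.245) = 2.17325 − 0.360569 = 1.81268.
h = 1.81268² = 3.28580 m.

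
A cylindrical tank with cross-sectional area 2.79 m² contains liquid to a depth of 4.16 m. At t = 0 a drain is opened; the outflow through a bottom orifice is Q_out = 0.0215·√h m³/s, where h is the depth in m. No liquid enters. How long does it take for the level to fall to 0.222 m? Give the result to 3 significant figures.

A dh/dt = −Q_out = −0.0215 √h.
This is separable: 2 d(√h)/dt = −0.0215/A, so √h = √h₀ − (0.0215/(2A)) t.
t = 2A(√h₀ − √h)/0.0215 = 2·2.79·(√4.16 − √0.222)/0.0215
  = 5.5800 × (2.0396 − 0.47117) / 0.0215 = 407.06 s.

407 s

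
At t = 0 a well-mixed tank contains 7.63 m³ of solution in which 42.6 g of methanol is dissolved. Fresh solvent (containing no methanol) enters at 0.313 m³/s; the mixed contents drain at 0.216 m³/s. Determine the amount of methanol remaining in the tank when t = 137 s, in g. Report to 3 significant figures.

4.51 g

Let m(t) be the amount of methanol. Volume: V(t) = V₀ + (Q_in − Q_out) t = 7.63 + 0.097000 t; V(137) = 20.919 m³.
Species balance (pure solvent in): dm/dt = −Q_out · m/V(t).
Separate: dm/m = −Q_out dt/V(t) ⇒ ln(m/m₀) = −(Q_out/(Q_in−Q_out)) ln(V/V₀).
m = m₀ (V₀/V)^(Q_out/(Q_in−Q_out)) = 42.6 × (7.63/20.919)^(2.2268) = 4.5085 g.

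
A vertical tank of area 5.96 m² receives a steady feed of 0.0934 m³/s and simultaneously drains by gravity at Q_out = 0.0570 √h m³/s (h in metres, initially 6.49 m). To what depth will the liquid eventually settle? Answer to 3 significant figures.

Level balance: A dh/dt = 0.0934 − 0.0570 √h. Setting dh/dt = 0:
Q_in = 0.0570 √h_ss ⇒ √h_ss = 0.0934/0.0570 = 1.6386.
h_ss = 1.6386² = 2.6850 m. (Since h₀ = 6.49 m > h_ss, the level will fall toward this value.)

2.68 m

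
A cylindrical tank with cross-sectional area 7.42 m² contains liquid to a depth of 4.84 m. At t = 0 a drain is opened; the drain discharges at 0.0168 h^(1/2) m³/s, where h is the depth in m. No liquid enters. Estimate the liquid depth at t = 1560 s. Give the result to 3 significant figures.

0.188 m

Mass balance (ρ constant): A dh/dt = −0.0168 √h.
Separate and integrate: 2(√h − √h₀) = −(0.0168/A) t.
√h = √4.84 − 0.0168·1560/(2·7.42) = 2.2000 − 1.7660 = 0.43396.
h = 0.43396² = 0.18832 m.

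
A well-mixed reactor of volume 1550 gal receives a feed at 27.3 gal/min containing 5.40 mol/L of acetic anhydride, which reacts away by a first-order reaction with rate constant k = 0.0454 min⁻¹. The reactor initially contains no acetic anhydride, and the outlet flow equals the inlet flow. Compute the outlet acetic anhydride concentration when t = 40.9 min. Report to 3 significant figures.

Species balance: V dC/dt = Q C_in − Q C − k V C.
This is linear with rate a = Q/V + k = 0.063013 min⁻¹.
C_ss = Q C_in/(Q + kV) = 1.5094 mol/L; C(t) = C_ss + (C₀ − C_ss) e^(−a t).
C(40.9) = 1.5094 + (-1.5094)·e^(−0.063013·40.9) = 1.5094 + (-1.5094)·0.075984 = 1.3947 mol/L.

1.39 mol/L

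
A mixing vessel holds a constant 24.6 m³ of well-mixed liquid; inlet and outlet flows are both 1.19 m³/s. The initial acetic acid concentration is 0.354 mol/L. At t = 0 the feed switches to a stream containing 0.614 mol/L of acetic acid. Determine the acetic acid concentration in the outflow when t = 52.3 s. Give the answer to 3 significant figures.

0.593 mol/L

Species balance on the tank: V dC/dt = Q(C_in − C).
Rewrite as dC/dt + C/τ = C_in/τ, τ = V/Q = 20.672 s.
This is linear first-order; C(t) = C_in + (C₀ − C_in) e^(−t/τ).
C(52.3) = 0.614 + (0.354 − 0.614)·e^(−52.3/20.672) = 0.614 + (-0.26000)·0.079662 = 0.59329 mol/L.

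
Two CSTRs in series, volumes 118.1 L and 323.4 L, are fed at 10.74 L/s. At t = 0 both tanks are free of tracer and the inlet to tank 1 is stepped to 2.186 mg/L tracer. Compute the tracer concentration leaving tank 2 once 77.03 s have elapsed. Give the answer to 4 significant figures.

Time constants: τᵢ = Vᵢ/Q for each well-mixed tank.
τ₁ = 118.1/10.74 = 10.9963 s; τ₂ = 323.4/10.74 = 30.1117 s.
Tank 1: C₁ = C_in(1 − e^(−t/τ₁)). Tank 2 (τ₁ ≠ τ₂): C₂ = C_in[1 − (τ₁ e^(−t/τ₁) − τ₂ e^(−t/τ₂))/(τ₁ − τ₂)].
At t = 77.03: e^(−t/τ₁) = 0.000907244, e^(−t/τ₂) = 0.0774487.
C₂ = 2.186·[1 − (10.9963·0.000907244 − 30.1117·0.0774487)/(-19.1155)] = 2.186·0.878520 = 1.92045 mg/L.

1.920 mg/L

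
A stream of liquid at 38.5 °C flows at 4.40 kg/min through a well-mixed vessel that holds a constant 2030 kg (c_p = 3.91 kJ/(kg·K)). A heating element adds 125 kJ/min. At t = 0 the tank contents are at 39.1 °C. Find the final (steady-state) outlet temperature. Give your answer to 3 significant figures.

45.8 °C

M c_p dT/dt = ṁ c_p (T_in − T) + Q̇.
At steady state dT/dt = 0 ⇒ T_ss = T_in + Q̇/(ṁ c_p) = 38.5 + 125/(4.40·3.91) = 45.766 °C.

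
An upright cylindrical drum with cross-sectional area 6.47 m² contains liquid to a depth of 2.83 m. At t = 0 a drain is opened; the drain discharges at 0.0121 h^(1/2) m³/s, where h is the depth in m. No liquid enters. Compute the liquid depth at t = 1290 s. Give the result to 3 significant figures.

A dh/dt = −Q_out = −0.0121 √h.
Separate and integrate: 2(√h − √h₀) = −(0.0121/A) t.
√h = √2.83 − 0.0121·1290/(2·6.47) = 1.6823 − 1.2063 = 0.47600.
h = 0.47600² = 0.22658 m.

0.227 m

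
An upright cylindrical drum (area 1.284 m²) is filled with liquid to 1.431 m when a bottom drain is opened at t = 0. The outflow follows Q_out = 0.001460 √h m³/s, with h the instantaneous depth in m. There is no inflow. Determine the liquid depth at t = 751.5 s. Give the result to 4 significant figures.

0.5913 m

Volume balance on the tank: A dh/dt = −0.001460 √h.
∫ h^(−1/2) dh = −(0.001460/A) ∫ dt, giving 2√h = 2√h₀ − (0.001460/A) t.
√h = √1.431 − 0.001460·751.5/(2·1.284) = 1.19624 − 0.427255 = 0.768989.
h = 0.768989² = 0.591345 m.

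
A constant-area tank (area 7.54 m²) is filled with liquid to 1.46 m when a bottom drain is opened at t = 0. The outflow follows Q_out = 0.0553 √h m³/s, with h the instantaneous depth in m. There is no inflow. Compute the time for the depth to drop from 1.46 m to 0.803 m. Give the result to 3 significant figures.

85.1 s

A dh/dt = −Q_out = −0.0553 √h.
This is separable: 2 d(√h)/dt = −0.0553/A, so √h = √h₀ − (0.0553/(2A)) t.
t = 2A(√h₀ − √h)/0.0553 = 2·7.54·(√1.46 − √0.803)/0.0553
  = 15.080 × (1.2083 − 0.89610) / 0.0553 = 85.136 s.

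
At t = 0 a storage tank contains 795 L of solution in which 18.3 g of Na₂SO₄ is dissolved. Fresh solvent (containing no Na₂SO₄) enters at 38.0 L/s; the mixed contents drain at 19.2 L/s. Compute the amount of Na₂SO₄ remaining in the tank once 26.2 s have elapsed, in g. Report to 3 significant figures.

Total volume: dV/dt = Q_in − Q_out = 18.800 L/s, so V(t) = 795 + 18.800 t and V(26.2) = 1287.6 L.
Solute balance: dm/dt = 0 − Q_out C = −Q_out m/V(t).
dm/m = −Q_out dt/(V₀ + 18.800 t); integrating gives ln(m/m₀) = −(Q_out/(Q_in−Q_out)) ln(V/V₀).
m = m₀ (V₀/V)^(Q_out/(Q_in−Q_out)) = 18.3 × (795/1287.6)^(1.0213) = 11.184 g.

11.2 g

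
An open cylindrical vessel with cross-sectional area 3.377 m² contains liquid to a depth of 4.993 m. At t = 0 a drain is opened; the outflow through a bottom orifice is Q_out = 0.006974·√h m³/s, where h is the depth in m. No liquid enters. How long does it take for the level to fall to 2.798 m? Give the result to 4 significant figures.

544.1 s

Accumulation of liquid (constant cross-section A): A dh/dt = −0.006974 √h.
∫ h^(−1/2) dh = −(0.006974/A) ∫ dt, giving 2√h = 2√h₀ − (0.006974/A) t.
t = 2A(√h₀ − √h)/0.006974 = 2·3.377·(√4.993 − √2.798)/0.006974
  = 6.75400 × (2.23450 − 1.67272) / 0.006974 = 544.058 s.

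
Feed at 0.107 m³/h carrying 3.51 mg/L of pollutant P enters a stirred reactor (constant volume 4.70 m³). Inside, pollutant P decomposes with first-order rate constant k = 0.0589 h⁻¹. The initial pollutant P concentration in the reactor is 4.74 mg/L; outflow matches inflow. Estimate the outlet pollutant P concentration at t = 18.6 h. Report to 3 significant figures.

1.80 mg/L

V dC/dt = Q(C_in − C) − k V C.
This is linear with rate a = Q/V + k = 0.081666 h⁻¹.
C_ss = Q C_in/(Q + kV) = 0.97848 mg/L; C(t) = C_ss + (C₀ − C_ss) e^(−a t).
C(18.6) = 0.97848 + (3.7615)·e^(−0.081666·18.6) = 0.97848 + (3.7615)·0.21893 = 1.8020 mg/L.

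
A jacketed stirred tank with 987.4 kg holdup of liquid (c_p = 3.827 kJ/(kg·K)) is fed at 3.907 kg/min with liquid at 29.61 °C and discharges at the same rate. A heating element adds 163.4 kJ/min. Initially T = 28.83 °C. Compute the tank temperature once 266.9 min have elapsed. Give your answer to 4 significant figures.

36.47 °C

First-law balance (no shaft work): M c_p dT/dt = ṁ c_p (T_in − T) + 163.4.
Rearrange: dT/dt = (T_ss − T)/τ with τ = M/ṁ = 252.726 min and T_ss = T_in + Q̇/(ṁ c_p) = 40.5382 °C.
Integrating: T(t) = T_ss + (T₀ − T_ss) e^(−t/τ).
T(266.9) = 40.5382 + (-11.7082)·e^(−266.9/252.726) = 40.5382 + (-11.7082)·0.347815 = 36.4659 °C.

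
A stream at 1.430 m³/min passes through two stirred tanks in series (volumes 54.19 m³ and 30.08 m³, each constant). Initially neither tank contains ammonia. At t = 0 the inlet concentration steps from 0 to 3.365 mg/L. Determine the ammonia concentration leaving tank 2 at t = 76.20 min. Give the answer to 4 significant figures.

2.465 mg/L

Time constants: τᵢ = Vᵢ/Q for each well-mixed tank.
τ₁ = 54.19/1.430 = 37.8951 min; τ₂ = 30.08/1.430 = 21.0350 min.
Tank 1: C₁ = C_in(1 − e^(−t/τ₁)). Tank 2 (τ₁ ≠ τ₂): C₂ = C_in[1 − (τ₁ e^(−t/τ₁) − τ₂ e^(−t/τ₂))/(τ₁ − τ₂)].
At t = 76.20: e^(−t/τ₁) = 0.133880, e^(−t/τ₂) = 0.0267147.
C₂ = 3.365·[1 − (37.8951·0.133880 − 21.0350·0.0267147)/(16.8601)] = 3.365·0.732420 = 2.46459 mg/L.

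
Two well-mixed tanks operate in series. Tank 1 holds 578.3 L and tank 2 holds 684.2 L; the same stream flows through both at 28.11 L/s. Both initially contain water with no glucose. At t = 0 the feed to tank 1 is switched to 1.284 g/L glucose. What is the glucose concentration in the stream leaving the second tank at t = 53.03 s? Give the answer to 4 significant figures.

0.8776 g/L

Species balance on tank i: dCᵢ/dt = (Cᵢ₋₁ − Cᵢ)/τᵢ with τᵢ = Vᵢ/Q.
τ₁ = 578.3/28.11 = 20.5727 s; τ₂ = 684.2/28.11 = 24.3401 s.
Solving the cascade with C₁(0)=C₂(0)=0 gives C₂(t) = C_in[1 − (τ₁ e^(−t/τ₁) − τ₂ e^(−t/τ₂))/(τ₁ − τ₂)].
At t = 53.03: e^(−t/τ₁) = 0.0759499, e^(−t/τ₂) = 0.113187.
C₂ = 1.284·[1 − (20.5727·0.0759499 − 24.3401·0.113187)/(-3.76734)] = 1.284·0.683465 = 0.877569 g/L.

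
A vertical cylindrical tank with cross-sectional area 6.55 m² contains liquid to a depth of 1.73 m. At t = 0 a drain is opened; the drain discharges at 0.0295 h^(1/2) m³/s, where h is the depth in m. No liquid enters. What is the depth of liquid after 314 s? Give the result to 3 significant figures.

0.370 m

With no inflow, A dh/dt = −0.0295 √h.
This is separable: 2 d(√h)/dt = −0.0295/A, so √h = √h₀ − (0.0295/(2A)) t.
√h = √1.73 − 0.0295·314/(2·6.55) = 1.3153 − 0.70710 = 0.60820.
h = 0.60820² = 0.36990 m.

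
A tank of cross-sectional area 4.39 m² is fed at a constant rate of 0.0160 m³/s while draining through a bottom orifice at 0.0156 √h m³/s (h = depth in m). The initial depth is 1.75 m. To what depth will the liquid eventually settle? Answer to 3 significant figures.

A dh/dt = Q_in − 0.0156 √h. Steady state requires inflow = outflow:
Q_in = 0.0156 √h_ss ⇒ √h_ss = 0.0160/0.0156 = 1.0256.
h_ss = 1.0256² = 1.0519 m. (Since h₀ = 1.75 m > h_ss, the level will fall toward this value.)

1.05 m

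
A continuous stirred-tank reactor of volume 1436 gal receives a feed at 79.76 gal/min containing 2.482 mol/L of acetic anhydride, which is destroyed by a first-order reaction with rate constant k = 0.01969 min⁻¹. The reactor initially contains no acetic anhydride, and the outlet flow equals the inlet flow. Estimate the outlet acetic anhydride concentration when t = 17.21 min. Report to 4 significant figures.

V dC/dt = Q(C_in − C) − k V C.
This is linear with rate a = Q/V + k = 0.0752332 min⁻¹.
C_ss = Q C_in/(Q + kV) = 1.83241 mol/L; C(t) = C_ss + (C₀ − C_ss) e^(−a t).
C(17.21) = 1.83241 + (-1.83241)·e^(−0.0752332·17.21) = 1.83241 + (-1.83241)·0.273963 = 1.33040 mol/L.

1.330 mol/L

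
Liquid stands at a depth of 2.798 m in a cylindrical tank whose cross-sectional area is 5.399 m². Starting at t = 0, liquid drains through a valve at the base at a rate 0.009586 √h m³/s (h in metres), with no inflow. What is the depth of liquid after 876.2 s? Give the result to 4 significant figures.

0.8008 m

With no inflow, A dh/dt = −0.009586 √h.
Separate and integrate: 2(√h − √h₀) = −(0.009586/A) t.
√h = √2.798 − 0.009586·876.2/(2·5.399) = 1.67272 − 0.777853 = 0.894870.
h = 0.894870² = 0.800792 m.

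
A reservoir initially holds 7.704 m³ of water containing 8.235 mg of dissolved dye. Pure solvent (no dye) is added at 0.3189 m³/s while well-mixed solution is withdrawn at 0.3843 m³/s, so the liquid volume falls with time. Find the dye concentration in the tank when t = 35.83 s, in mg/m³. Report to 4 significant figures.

Let m(t) be the amount of dye. Volume: V(t) = V₀ + (Q_in − Q_out) t = 7.704 − 0.0654000 t; V(35.83) = 5.36072 m³.
Solute balance: dm/dt = 0 − Q_out C = −Q_out m/V(t).
dm/m = −Q_out dt/(V₀ − 0.0654000 t); integrating gives ln(m/m₀) = −(Q_out/(Q_in−Q_out)) ln(V/V₀).
m = m₀ (V₀/V)^(Q_out/(Q_in−Q_out)) = 8.235 × (7.704/5.36072)^(-5.87615) = 0.977709 mg.
C = m/V = 0.977709/5.36072 = 0.182384 mg/m³.

0.1824 mg/m³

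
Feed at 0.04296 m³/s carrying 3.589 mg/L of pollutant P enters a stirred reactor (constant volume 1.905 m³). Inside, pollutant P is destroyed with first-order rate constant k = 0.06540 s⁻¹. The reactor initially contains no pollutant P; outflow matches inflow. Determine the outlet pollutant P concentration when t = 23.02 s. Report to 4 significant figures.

V dC/dt = Q(C_in − C) − k V C.
This is linear with rate a = Q/V + k = 0.0879512 s⁻¹.
C_ss = Q C_in/(Q + kV) = 0.920240 mg/L; C(t) = C_ss + (C₀ − C_ss) e^(−a t).
C(23.02) = 0.920240 + (-0.920240)·e^(−0.0879512·23.02) = 0.920240 + (-0.920240)·0.132042 = 0.798730 mg/L.

0.7987 mg/L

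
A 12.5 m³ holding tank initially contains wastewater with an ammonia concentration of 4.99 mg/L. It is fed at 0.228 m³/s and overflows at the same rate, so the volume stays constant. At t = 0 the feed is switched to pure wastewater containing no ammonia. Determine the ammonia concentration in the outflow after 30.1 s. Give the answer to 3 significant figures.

2.88 mg/L

Species balance on the tank: V dC/dt = Q(C_in − C).
So dC/dt = (C_in − C)/τ with τ = V/Q = 12.5/0.228 = 54.825 s.
Solution: C(t) = C_in + (C₀ − C_in) e^(−t/τ).
C(30.1) = 0 + (4.99 − 0)·e^(−30.1/54.825) = 0 + (4.9900)·0.57751 = 2.8818 mg/L.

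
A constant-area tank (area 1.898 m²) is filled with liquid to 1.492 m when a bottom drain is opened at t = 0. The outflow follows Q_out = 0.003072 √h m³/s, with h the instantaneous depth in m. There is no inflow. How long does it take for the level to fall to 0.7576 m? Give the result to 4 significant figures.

433.8 s

A dh/dt = −Q_out = −0.003072 √h.
∫ h^(−1/2) dh = −(0.003072/A) ∫ dt, giving 2√h = 2√h₀ − (0.003072/A) t.
t = 2A(√h₀ − √h)/0.003072 = 2·1.898·(√1.492 − √0.7576)/0.003072
  = 3.79600 × (1.22147 − 0.870402) / 0.003072 = 433.812 s.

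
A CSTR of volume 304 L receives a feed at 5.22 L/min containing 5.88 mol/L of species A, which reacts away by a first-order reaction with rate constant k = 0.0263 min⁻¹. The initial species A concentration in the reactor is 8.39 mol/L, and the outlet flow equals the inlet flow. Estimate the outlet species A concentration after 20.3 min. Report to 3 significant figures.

V dC/dt = Q(C_in − C) − k V C.
This is linear with rate a = Q/V + k = 0.043471 min⁻¹.
C_ss = Q C_in/(Q + kV) = 2.3226 mol/L; C(t) = C_ss + (C₀ − C_ss) e^(−a t).
C(20.3) = 2.3226 + (6.0674)·e^(−0.043471·20.3) = 2.3226 + (6.0674)·0.41376 = 4.8331 mol/L.

4.83 mol/L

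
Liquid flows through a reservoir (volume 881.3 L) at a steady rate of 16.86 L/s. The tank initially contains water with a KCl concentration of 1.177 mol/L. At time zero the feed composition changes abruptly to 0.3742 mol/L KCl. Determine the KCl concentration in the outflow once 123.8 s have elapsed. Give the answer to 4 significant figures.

Accumulation = in − out for the solute gives V dC/dt = Q(C_in − C).
Rewrite as dC/dt + C/τ = C_in/τ, τ = V/Q = 52.2716 s.
Solution: C(t) = C_in + (C₀ − C_in) e^(−t/τ).
C(123.8) = 0.3742 + (1.177 − 0.3742)·e^(−123.8/52.2716) = 0.3742 + (0.802800)·0.0936307 = 0.449367 mol/L.

0.4494 mol/L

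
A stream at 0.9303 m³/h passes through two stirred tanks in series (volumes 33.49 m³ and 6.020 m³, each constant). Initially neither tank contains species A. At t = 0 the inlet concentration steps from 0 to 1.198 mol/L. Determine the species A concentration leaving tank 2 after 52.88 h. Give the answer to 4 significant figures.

Each tank obeys Vᵢ dCᵢ/dt = Q(Cᵢ₋₁ − Cᵢ), so τᵢ = Vᵢ/Q.
τ₁ = 33.49/0.9303 = 35.9991 h; τ₂ = 6.020/0.9303 = 6.47103 h.
Solving the cascade with C₁(0)=C₂(0)=0 gives C₂(t) = C_in[1 − (τ₁ e^(−t/τ₁) − τ₂ e^(−t/τ₂))/(τ₁ − τ₂)].
At t = 52.88: e^(−t/τ₁) = 0.230173, e^(−t/τ₂) = 0.000282508.
C₂ = 1.198·[1 − (35.9991·0.230173 − 6.47103·0.000282508)/(29.5281)] = 1.198·0.719447 = 0.861897 mol/L.

0.8619 mol/L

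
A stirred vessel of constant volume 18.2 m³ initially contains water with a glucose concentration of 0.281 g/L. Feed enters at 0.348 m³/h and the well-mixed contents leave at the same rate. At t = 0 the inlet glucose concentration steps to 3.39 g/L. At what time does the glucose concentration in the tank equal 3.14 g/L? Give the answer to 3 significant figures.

132 h

Accumulation = in − out for the solute gives V dC/dt = Q(C_in − C), so τ = V/Q = 52.299 h.
C(t) = C_in + (C₀ − C_in) e^(−t/τ). Set C = 3.14 and solve for t:
e^(−t/τ) = (C − C_in)/(C₀ − C_in) = (3.14 − 3.39)/(0.281 − 3.39) = 0.080412
t = −τ ln(…) = 52.299 × 2.5206 = 131.82 h.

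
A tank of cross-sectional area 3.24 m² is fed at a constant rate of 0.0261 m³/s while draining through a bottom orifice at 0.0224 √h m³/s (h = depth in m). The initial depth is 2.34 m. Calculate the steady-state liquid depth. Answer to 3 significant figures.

1.36 m

Volume balance on the tank: A dh/dt = Q_in − 0.0224 √h. At steady state dh/dt = 0:
Q_in = 0.0224 √h_ss ⇒ √h_ss = 0.0261/0.0224 = 1.1652.
h_ss = 1.1652² = 1.3576 m. (Since h₀ = 2.34 m > h_ss, the level will fall toward this value.)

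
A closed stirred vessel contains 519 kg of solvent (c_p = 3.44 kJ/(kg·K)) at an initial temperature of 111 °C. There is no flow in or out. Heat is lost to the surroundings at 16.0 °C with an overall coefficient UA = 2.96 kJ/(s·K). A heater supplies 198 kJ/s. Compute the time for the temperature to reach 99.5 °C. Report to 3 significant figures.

317 s

Lumped-capacitance energy balance: M c_p dT/dt = UA(T_amb − T) + Q̇.
τ = M c_p/UA = 603.16 s; T_ss = T_amb + Q̇/UA = 16.0 + 198/2.96 = 82.892 °C.
T(t) = T_ss + (T₀ − T_ss)e^(−t/τ); set T = 99.5:
t = −τ ln[(T − T_ss)/(T₀ − T_ss)] = −603.16 · ln(0.59087) = 317.36 s.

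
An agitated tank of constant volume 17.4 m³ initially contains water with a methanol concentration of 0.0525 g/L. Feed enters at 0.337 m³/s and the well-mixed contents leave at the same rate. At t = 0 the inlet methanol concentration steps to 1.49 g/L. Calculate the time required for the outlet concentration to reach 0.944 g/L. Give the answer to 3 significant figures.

Species balance: V dC/dt = Q(C_in − C) ⇒ τ = V/Q = 51.632 s.
C(t) = C_in + (C₀ − C_in) e^(−t/τ). Set C = 0.944 and solve for t:
e^(−t/τ) = (C − C_in)/(C₀ − C_in) = (0.944 − 1.49)/(0.0525 − 1.49) = 0.37983
t = −τ ln(…) = 51.632 × 0.96804 = 49.982 s.

50.0 s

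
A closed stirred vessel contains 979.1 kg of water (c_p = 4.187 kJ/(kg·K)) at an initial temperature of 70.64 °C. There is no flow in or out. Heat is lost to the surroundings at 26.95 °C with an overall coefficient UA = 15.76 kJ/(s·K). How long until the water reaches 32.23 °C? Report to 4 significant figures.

549.7 s

Lumped-capacitance energy balance: M c_p dT/dt = UA(T_amb − T).
τ = M c_p/UA = 260.120 s; T_ss = T_amb = 26.9500 °C.
T(t) = T_ss + (T₀ − T_ss)e^(−t/τ); set T = 32.23:
t = −τ ln[(T − T_ss)/(T₀ − T_ss)] = −260.120 · ln(0.120851) = 549.684 s.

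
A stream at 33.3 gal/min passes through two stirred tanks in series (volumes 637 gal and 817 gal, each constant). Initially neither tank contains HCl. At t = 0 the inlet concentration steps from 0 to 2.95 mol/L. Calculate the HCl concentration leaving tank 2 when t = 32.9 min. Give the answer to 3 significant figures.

Species balance on tank i: dCᵢ/dt = (Cᵢ₋₁ − Cᵢ)/τᵢ with τᵢ = Vᵢ/Q.
τ₁ = 637/33.3 = 19.129 min; τ₂ = 817/33.3 = 24.535 min.
Tank 1: C₁ = C_in(1 − e^(−t/τ₁)). Tank 2 (τ₁ ≠ τ₂): C₂ = C_in[1 − (τ₁ e^(−t/τ₁) − τ₂ e^(−t/τ₂))/(τ₁ − τ₂)].
At t = 32.9: e^(−t/τ₁) = 0.17909, e^(−t/τ₂) = 0.26159.
C₂ = 2.95·[1 − (19.129·0.17909 − 24.535·0.26159)/(-5.4054)] = 2.95·0.44643 = 1.3170 mol/L.

1.32 mol/L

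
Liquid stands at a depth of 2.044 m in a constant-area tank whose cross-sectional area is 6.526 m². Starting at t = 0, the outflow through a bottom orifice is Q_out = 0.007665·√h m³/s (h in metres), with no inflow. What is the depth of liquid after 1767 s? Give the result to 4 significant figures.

0.1537 m

A dh/dt = −Q_out = −0.007665 √h.
Separate and integrate: 2(√h − √h₀) = −(0.007665/A) t.
√h = √2.044 − 0.007665·1767/(2·6.526) = 1.42969 − 1.03770 = 0.391986.
h = 0.391986² = 0.153653 m.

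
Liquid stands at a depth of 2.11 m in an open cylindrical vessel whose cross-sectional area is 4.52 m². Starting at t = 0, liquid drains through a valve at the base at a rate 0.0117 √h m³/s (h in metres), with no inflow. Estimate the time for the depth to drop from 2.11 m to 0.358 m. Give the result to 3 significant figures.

Accumulation of liquid (constant cross-section A): A dh/dt = −0.0117 √h.
∫ h^(−1/2) dh = −(0.0117/A) ∫ dt, giving 2√h = 2√h₀ − (0.0117/A) t.
t = 2A(√h₀ − √h)/0.0117 = 2·4.52·(√2.11 − √0.358)/0.0117
  = 9.0400 × (1.4526 − 0.59833) / 0.0117 = 660.04 s.

660 s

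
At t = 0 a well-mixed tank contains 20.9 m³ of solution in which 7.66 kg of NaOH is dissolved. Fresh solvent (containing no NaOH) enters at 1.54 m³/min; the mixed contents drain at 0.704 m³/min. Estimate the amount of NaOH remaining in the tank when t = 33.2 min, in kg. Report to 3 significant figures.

3.76 kg

Let m(t) be the amount of NaOH. Volume: V(t) = V₀ + (Q_in − Q_out) t = 20.9 + 0.83600 t; V(33.2) = 48.655 m³.
Solute balance: dm/dt = 0 − Q_out C = −Q_out m/V(t).
dm/m = −Q_out dt/(V₀ + 0.83600 t); integrating gives ln(m/m₀) = −(Q_out/(Q_in−Q_out)) ln(V/V₀).
m = m₀ (V₀/V)^(Q_out/(Q_in−Q_out)) = 7.66 × (20.9/48.655)^(0.84211) = 3.7600 kg.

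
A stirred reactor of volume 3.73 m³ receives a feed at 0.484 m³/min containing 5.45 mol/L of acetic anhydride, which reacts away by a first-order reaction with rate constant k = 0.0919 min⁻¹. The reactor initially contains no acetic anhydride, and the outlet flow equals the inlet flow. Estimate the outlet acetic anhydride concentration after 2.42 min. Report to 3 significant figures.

1.32 mol/L

V dC/dt = Q(C_in − C) − k V C.
This is linear with rate a = Q/V + k = 0.22166 min⁻¹.
C_ss = Q C_in/(Q + kV) = 3.1904 mol/L; C(t) = C_ss + (C₀ − C_ss) e^(−a t).
C(2.42) = 3.1904 + (-3.1904)·e^(−0.22166·2.42) = 3.1904 + (-3.1904)·0.58484 = 1.3245 mol/L.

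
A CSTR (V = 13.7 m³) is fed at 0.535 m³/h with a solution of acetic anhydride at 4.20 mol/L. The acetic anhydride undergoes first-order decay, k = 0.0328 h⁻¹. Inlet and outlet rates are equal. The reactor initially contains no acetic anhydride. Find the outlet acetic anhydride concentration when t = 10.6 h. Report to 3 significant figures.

1.22 mol/L

V dC/dt = Q(C_in − C) − k V C.
dC/dt = (Q/V) C_in − (Q/V + k) C; effective rate a = Q/V + k = 0.039051 + 0.0328 = 0.071851 h⁻¹.
C_ss = Q C_in/(Q + kV) = 2.2827 mol/L; C(t) = C_ss + (C₀ − C_ss) e^(−a t).
C(10.6) = 2.2827 + (-2.2827)·e^(−0.071851·10.6) = 2.2827 + (-2.2827)·0.46691 = 1.2169 mol/L.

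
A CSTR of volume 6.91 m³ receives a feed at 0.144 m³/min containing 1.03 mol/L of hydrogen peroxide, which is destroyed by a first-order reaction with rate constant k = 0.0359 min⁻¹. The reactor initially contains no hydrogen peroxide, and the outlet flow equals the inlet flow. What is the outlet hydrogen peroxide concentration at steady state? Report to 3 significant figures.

0.378 mol/L

V dC/dt = Q(C_in − C) − k V C.
At steady state: 0 = Q C_in − (Q + kV) C_ss, so C_ss = Q C_in/(Q + kV).
C_ss = 0.144·1.03/(0.144 + 0.0359·6.91) = 0.14832/0.39207 = 0.37830 mol/L.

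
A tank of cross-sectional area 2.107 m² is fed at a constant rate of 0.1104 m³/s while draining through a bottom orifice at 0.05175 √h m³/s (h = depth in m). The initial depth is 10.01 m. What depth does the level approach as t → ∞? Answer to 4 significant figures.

Volume balance on the tank: A dh/dt = Q_in − 0.05175 √h. At steady state dh/dt = 0:
Q_in = 0.05175 √h_ss ⇒ √h_ss = 0.1104/0.05175 = 2.13333.
h_ss = 2.13333² = 4.55111 m. (Since h₀ = 10.01 m > h_ss, the level will fall toward this value.)

4.551 m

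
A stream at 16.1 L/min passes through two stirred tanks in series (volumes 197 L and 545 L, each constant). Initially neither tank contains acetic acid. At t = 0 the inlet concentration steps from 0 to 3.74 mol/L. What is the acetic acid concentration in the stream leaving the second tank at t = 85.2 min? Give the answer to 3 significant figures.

3.27 mol/L

Species balance on tank i: dCᵢ/dt = (Cᵢ₋₁ − Cᵢ)/τᵢ with τᵢ = Vᵢ/Q.
τ₁ = 197/16.1 = 12.236 min; τ₂ = 545/16.1 = 33.851 min.
Solving the cascade with C₁(0)=C₂(0)=0 gives C₂(t) = C_in[1 − (τ₁ e^(−t/τ₁) − τ₂ e^(−t/τ₂))/(τ₁ − τ₂)].
At t = 85.2: e^(−t/τ₁) = 0.00094621, e^(−t/τ₂) = 0.080708.
C₂ = 3.74·[1 − (12.236·0.00094621 − 33.851·0.080708)/(-21.615)] = 3.74·0.87414 = 3.2693 mol/L.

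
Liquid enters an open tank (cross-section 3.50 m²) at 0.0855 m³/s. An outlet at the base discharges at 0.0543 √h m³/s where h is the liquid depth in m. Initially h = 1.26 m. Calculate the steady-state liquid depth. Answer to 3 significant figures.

Unsteady balance on liquid volume: A dh/dt = Q_in − 0.0543 √h. At steady state dh/dt = 0:
Q_in = 0.0543 √h_ss ⇒ √h_ss = 0.0855/0.0543 = 1.5746.
h_ss = 1.5746² = 2.4793 m. (Since h₀ = 1.26 m < h_ss, the level will rise toward this value.)

2.48 m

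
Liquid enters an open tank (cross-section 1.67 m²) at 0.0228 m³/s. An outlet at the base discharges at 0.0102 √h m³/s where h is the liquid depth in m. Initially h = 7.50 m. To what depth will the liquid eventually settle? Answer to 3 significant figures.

A dh/dt = Q_in − 0.0102 √h. Steady state requires inflow = outflow:
Q_in = 0.0102 √h_ss ⇒ √h_ss = 0.0228/0.0102 = 2.2353.
h_ss = 2.2353² = 4.9965 m. (Since h₀ = 7.50 m > h_ss, the level will fall toward this value.)

5.00 m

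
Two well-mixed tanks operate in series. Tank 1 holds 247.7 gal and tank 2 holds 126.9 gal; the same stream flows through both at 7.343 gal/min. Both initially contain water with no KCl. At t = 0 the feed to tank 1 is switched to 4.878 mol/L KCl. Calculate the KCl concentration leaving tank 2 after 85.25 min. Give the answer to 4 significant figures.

Species balance on tank i: dCᵢ/dt = (Cᵢ₋₁ − Cᵢ)/τᵢ with τᵢ = Vᵢ/Q.
τ₁ = 247.7/7.343 = 33.7328 min; τ₂ = 126.9/7.343 = 17.2818 min.
Tank 1: C₁ = C_in(1 − e^(−t/τ₁)). Tank 2 (τ₁ ≠ τ₂): C₂ = C_in[1 − (τ₁ e^(−t/τ₁) − τ₂ e^(−t/τ₂))/(τ₁ − τ₂)].
At t = 85.25: e^(−t/τ₁) = 0.0798813, e^(−t/τ₂) = 0.00720525.
C₂ = 4.878·[1 − (33.7328·0.0798813 − 17.2818·0.00720525)/(16.4510)] = 4.878·0.843773 = 4.11592 mol/L.

4.116 mol/L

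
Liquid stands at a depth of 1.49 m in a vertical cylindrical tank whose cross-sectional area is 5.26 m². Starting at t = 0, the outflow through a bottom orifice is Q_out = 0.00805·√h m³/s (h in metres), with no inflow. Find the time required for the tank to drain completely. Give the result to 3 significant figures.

Volume balance on the tank: A dh/dt = −0.00805 √h.
Separate and integrate: 2(√h − √h₀) = −(0.00805/A) t.
Tank is empty when √h = 0: t_empty = 2A√h₀/0.00805.
t_empty = 2·5.26·√1.49/0.00805 = 10.520·1.2207/0.00805 = 1595.2 s.

1600 s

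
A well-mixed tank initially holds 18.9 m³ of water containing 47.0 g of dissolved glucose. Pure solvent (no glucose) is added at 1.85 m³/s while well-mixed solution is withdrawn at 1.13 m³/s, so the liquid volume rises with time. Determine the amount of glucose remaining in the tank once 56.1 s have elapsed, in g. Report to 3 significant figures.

7.81 g

Let m(t) be the amount of glucose. Volume: V(t) = V₀ + (Q_in − Q_out) t = 18.9 + 0.72000 t; V(56.1) = 59.292 m³.
Species balance (pure solvent in): dm/dt = −Q_out · m/V(t).
Separate: dm/m = −Q_out dt/V(t) ⇒ ln(m/m₀) = −(Q_out/(Q_in−Q_out)) ln(V/V₀).
m = m₀ (V₀/V)^(Q_out/(Q_in−Q_out)) = 47.0 × (18.9/59.292)^(1.5694) = 7.8129 g.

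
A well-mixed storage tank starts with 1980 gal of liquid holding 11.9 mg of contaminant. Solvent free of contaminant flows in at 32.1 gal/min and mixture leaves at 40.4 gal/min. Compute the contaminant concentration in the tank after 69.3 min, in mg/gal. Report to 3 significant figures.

0.00159 mg/gal

Total volume: dV/dt = Q_in − Q_out = -8.3000 gal/min, so V(t) = 1980 − 8.3000 t and V(69.3) = 1404.8 gal.
Species balance (pure solvent in): dm/dt = −Q_out · m/V(t).
Separate: dm/m = −Q_out dt/V(t) ⇒ ln(m/m₀) = −(Q_out/(Q_in−Q_out)) ln(V/V₀).
m = m₀ (V₀/V)^(Q_out/(Q_in−Q_out)) = 11.9 × (1980/1404.8)^(-4.8675) = 2.2390 mg.
C = m/V = 2.2390/1404.8 = 0.0015938 mg/gal.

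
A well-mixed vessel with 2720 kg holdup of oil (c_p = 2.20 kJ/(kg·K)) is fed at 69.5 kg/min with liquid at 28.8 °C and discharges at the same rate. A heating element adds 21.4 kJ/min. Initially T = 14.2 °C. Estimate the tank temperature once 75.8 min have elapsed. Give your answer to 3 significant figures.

26.8 °C

Energy balance: M c_p dT/dt = ṁ c_p (T_in − T) + 21.4.
τ = M/ṁ = 39.137 min; T_ss = T_in + Q̇/(ṁ c_p) = 28.8 + 21.4/(69.5·2.20) = 28.940 °C.
This is linear first-order; T(t) = T_ss + (T₀ − T_ss) e^(−t/τ).
T(75.8) = 28.940 + (-14.740)·e^(−75.8/39.137) = 28.940 + (-14.740)·0.14416 = 26.815 °C.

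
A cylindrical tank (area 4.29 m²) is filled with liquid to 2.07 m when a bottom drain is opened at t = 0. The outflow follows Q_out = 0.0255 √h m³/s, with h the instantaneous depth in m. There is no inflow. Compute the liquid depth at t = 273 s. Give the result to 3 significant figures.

Unsteady balance on liquid volume: A dh/dt = −0.0255 √h.
This is separable: 2 d(√h)/dt = −0.0255/A, so √h = √h₀ − (0.0255/(2A)) t.
√h = √2.07 − 0.0255·273/(2·4.29) = 1.4387 − 0.81136 = 0.62739.
h = 0.62739² = 0.39361 m.

0.394 m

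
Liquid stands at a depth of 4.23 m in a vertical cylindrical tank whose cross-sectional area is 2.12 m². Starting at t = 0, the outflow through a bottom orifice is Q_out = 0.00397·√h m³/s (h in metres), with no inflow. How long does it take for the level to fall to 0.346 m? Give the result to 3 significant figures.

1570 s

With no inflow, A dh/dt = −0.00397 √h.
This is separable: 2 d(√h)/dt = −0.00397/A, so √h = √h₀ − (0.00397/(2A)) t.
t = 2A(√h₀ − √h)/0.00397 = 2·2.12·(√4.23 − √0.346)/0.00397
  = 4.2400 × (2.0567 − 0.58822) / 0.00397 = 1568.4 s.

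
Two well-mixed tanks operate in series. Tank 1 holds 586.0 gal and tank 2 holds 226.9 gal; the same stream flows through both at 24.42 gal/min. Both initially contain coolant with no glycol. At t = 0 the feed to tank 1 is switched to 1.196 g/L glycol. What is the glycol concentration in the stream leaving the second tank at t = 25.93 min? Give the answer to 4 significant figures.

Species balance on tank i: dCᵢ/dt = (Cᵢ₋₁ − Cᵢ)/τᵢ with τᵢ = Vᵢ/Q.
τ₁ = 586.0/24.42 = 23.9967 min; τ₂ = 226.9/24.42 = 9.29156 min.
Tank 1: C₁ = C_in(1 − e^(−t/τ₁)). Tank 2 (τ₁ ≠ τ₂): C₂ = C_in[1 − (τ₁ e^(−t/τ₁) − τ₂ e^(−t/τ₂))/(τ₁ − τ₂)].
At t = 25.93: e^(−t/τ₁) = 0.339404, e^(−t/τ₂) = 0.0613780.
C₂ = 1.196·[1 − (23.9967·0.339404 − 9.29156·0.0613780)/(14.7052)] = 1.196·0.484923 = 0.579968 g/L.

0.5800 g/L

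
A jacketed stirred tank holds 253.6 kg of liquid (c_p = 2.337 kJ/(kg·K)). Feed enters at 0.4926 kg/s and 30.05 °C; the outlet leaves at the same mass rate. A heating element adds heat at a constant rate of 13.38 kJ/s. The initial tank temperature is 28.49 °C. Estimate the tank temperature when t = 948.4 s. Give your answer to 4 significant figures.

39.58 °C

M c_p dT/dt = ṁ c_p (T_in − T) + Q̇.
τ = M/ṁ = 514.819 s; T_ss = T_in + Q̇/(ṁ c_p) = 30.05 + 13.38/(0.4926·2.337) = 41.6726 °C.
This is linear first-order; T(t) = T_ss + (T₀ − T_ss) e^(−t/τ).
T(948.4) = 41.6726 + (-13.1826)·e^(−948.4/514.819) = 41.6726 + (-13.1826)·0.158468 = 39.5836 °C.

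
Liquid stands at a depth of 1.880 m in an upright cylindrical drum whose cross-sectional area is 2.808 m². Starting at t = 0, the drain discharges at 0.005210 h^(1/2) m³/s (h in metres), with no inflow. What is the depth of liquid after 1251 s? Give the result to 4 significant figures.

A dh/dt = −Q_out = −0.005210 √h.
∫ h^(−1/2) dh = −(0.005210/A) ∫ dt, giving 2√h = 2√h₀ − (0.005210/A) t.
√h = √1.880 − 0.005210·1251/(2·2.808) = 1.37113 − 1.16056 = 0.210570.
h = 0.210570² = 0.0443397 m.

0.04434 m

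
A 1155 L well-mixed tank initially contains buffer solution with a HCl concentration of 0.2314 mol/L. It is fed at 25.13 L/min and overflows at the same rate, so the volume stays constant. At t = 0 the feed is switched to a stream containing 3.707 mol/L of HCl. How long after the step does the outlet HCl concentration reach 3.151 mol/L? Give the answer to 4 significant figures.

84.24 min

Species balance: V dC/dt = Q(C_in − C) ⇒ τ = V/Q = 45.9610 min.
C(t) = C_in + (C₀ − C_in) e^(−t/τ). Set C = 3.151 and solve for t:
e^(−t/τ) = (C − C_in)/(C₀ − C_in) = (3.151 − 3.707)/(0.2314 − 3.707) = 0.159972
t = −τ ln(…) = 45.9610 × 1.83275 = 84.2352 min.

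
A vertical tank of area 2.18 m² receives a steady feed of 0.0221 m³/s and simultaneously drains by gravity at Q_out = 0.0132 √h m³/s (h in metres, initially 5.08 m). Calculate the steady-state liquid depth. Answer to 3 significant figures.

2.80 m

Volume balance on the tank: A dh/dt = Q_in − 0.0132 √h. At steady state dh/dt = 0:
Q_in = 0.0132 √h_ss ⇒ √h_ss = 0.0221/0.0132 = 1.6742.
h_ss = 1.6742² = 2.8031 m. (Since h₀ = 5.08 m > h_ss, the level will fall toward this value.)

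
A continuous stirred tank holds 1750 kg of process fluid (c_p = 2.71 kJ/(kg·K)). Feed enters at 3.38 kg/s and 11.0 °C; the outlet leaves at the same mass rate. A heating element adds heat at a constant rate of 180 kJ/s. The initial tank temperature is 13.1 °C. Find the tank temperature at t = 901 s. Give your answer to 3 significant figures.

27.6 °C

M c_p dT/dt = ṁ c_p (T_in − T) + Q̇.
τ = M/ṁ = 517.75 s; T_ss = T_in + Q̇/(ṁ c_p) = 11.0 + 180/(3.38·2.71) = 30.651 °C.
Integrating: T(t) = T_ss + (T₀ − T_ss) e^(−t/τ).
T(901) = 30.651 + (-17.551)·e^(−901/517.75) = 30.651 + (-17.551)·0.17548 = 27.571 °C.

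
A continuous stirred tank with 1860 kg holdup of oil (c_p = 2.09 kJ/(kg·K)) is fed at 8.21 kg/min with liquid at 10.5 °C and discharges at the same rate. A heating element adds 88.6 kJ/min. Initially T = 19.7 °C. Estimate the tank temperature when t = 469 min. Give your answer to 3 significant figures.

16.2 °C

Unsteady energy balance on the tank contents: M c_p dT/dt = ṁ c_p (T_in − T) + 88.6.
Rearrange: dT/dt = (T_ss − T)/τ with τ = M/ṁ = 226.55 min and T_ss = T_in + Q̇/(ṁ c_p) = 15.664 °C.
Integrating: T(t) = T_ss + (T₀ − T_ss) e^(−t/τ).
T(469) = 15.664 + (4.0365)·e^(−469/226.55) = 15.664 + (4.0365)·0.12617 = 16.173 °C.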